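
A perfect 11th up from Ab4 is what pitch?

Db6

Four letters up from A (plus an octave) reaches D.
A perfect eleventh spans 17 semitones, so from Ab4 the target pitch is Db6.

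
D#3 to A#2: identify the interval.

Descending from D#3 to A#2 is the same interval as ascending A#2 to D#3.
A to D spans four letter names (A-B-C-D): a fourth.
Counting semitones, A#2→D#3 is 5, which is the perfect fourth.

perfect fourth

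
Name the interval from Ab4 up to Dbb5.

A to D spans four letter names (A-B-C-D): a fourth.
A perfect fourth would be 5 semitones; Ab4 to Dbb5 is 4, one semitone narrower, so the interval is diminished.

diminished fourth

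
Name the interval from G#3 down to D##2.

Descending from G#3 to D##2 is the same interval as ascending D##2 to G#3.
D to G spans four letter names (D-E-F-G), plus an octave, so the interval is some kind of eleventh.
A perfect eleventh would be 17 semitones; D##2 to G#3 is 16, one semitone narrower, so the interval is diminished.
(Equivalently, a compound diminished fourth: a diminished fourth plus an octave.)

diminished eleventh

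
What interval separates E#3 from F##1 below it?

minor 14th

Descending from E#3 to F##1 is the same interval as ascending F##1 to E#3.
F to E spans seven letter names (F-G-A-B-C-D-E), plus an octave, so the interval is some kind of fourteenth.
At 22 semitones, F##1→E#3 falls one short of a major fourteenth: minor.
(Equivalently, a compound minor seventh: a minor seventh plus an octave.)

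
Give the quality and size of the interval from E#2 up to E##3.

augmented octave

E to E is the same letter name, plus an octave, so the interval is some kind of octave.
The perfect octave is 12 semitones; here we have 13, one semitone wider: augmented.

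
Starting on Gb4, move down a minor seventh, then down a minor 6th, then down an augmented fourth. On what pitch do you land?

Gb2

Gb4 down a minor seventh → Ab3 (10 semitones).
Down a minor sixth from Ab3: C3 (8 semitones down).
C3 down an augmented fourth → Gb2 (6 semitones).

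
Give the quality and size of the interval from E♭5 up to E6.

E to E is the same letter name, plus an octave — that makes it an octave of some quality.
The perfect octave is 12 semitones; here we have 13, one semitone wider: augmented.

augmented octave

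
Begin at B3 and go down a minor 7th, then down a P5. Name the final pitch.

B3 down a minor seventh → C#3 (10 semitones).
Down a perfect fifth from C#3: F#2 (7 semitones down).

F#2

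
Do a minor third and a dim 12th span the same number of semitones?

3 semitones (minor third) vs 18 semitones (diminished twelfth): not equal.

No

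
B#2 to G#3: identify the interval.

minor 6th

B to G spans six letter names (B-C-D-E-F-G), so the interval is some kind of sixth.
B#2 to G#3 is 8 semitones, a half step short of the major sixth (9), so this is minor.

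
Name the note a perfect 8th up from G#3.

G#4

For an octave the letter name doesn't change: still G, an octave up.
A perfect octave spans 12 semitones, so from G#3 the target pitch is G#4.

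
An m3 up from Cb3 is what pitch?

The third takes the letter from C up to E.
Moving 3 semitones up from Cb3 (the size of a minor third) reaches Ebb3.

Ebb3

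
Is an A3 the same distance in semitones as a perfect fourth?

Yes

An augmented third = 5 semitones = a perfect fourth; enharmonically equal.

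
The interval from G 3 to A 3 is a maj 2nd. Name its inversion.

minor seventh

Inverted interval numbers add to nine, so a second pairs with a seventh (2 + 7 = 9).
The quality also flips — major becomes minor — giving a minor seventh.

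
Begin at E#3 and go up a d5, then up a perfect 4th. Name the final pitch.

E#3 up a diminished fifth → B3 (6 semitones).
B3 up a perfect fourth → E4 (5 semitones).

E4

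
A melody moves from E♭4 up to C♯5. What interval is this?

A6

E to C spans six letter names (E-F-G-A-B-C) — that makes it a sixth of some quality.
The major sixth is 9 semitones; here we have 10, one semitone wider: augmented.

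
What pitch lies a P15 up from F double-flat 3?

F double-flat 5

A fifteenth keeps the letter name F, two octaves up from F.
A perfect fifteenth spans 24 semitones, so from Fbb3 the target pitch is Fbb5.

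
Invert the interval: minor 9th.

major 7th

First reduce the compound minor ninth to its simple form, a minor second.
Inverted interval numbers add to nine, so a second pairs with a seventh (2 + 7 = 9).
Quality inverts too: minor becomes major. That makes the inversion a major seventh.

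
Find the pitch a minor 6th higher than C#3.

A3

Counting six letter names up from C lands on A.
Moving 8 semitones up from C#3 (the size of a minor sixth) reaches A3.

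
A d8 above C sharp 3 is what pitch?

C 4

An octave keeps the letter name C, an octave up from C.
A diminished octave is 11 semitones; 11 semitones up from C#3 gives C4.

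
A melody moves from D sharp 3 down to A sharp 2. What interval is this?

Descending from D#3 to A#2 is the same interval as ascending A#2 to D#3.
A to D spans four letter names (A-B-C-D) — that makes it a fourth of some quality.
The perfect fourth spans 5 semitones, and A#2 to D#3 is exactly 5 semitones — so this is a perfect fourth.

perfect fourth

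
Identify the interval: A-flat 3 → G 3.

m2

Descending from Ab3 to G3 is the same interval as ascending G3 to Ab3.
G to A spans two letter names (G-A): a second.
G3 to Ab3 is 1 semitone, a half step short of the major second (2), so this is minor.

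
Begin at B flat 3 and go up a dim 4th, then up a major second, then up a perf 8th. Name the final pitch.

Up a diminished fourth from Bb3: Ebb4 (4 semitones up).
A major second up from Ebb4 is Fb4.
Up a perfect octave from Fb4: Fb5 (12 semitones up).

F flat 5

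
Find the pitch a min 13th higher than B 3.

G 5

Six letters up from B (plus an octave) reaches G.
Moving 20 semitones up from B3 (the size of a minor thirteenth) reaches G5.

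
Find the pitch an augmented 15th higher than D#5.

For a fifteenth the letter name doesn't change: still D, two octaves up.
An augmented fifteenth is 25 semitones; 25 semitones up from D#5 gives D##7.

D##7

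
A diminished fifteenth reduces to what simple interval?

Take out an octave (7 from the number): 15 − 7 = 8.
Quality carries through unchanged, so the simple form is a diminished octave.

diminished 8th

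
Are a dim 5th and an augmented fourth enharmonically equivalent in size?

Yes

Both span 6 semitones: a diminished fifth and an augmented fourth are the same chromatic distance.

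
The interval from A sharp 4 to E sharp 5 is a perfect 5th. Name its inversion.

The rule of nine gives the new number: 9 − 5 = 4, so a fifth becomes a fourth.
And perfect stays perfect under inversion, so we get a perfect fourth.

perfect 4th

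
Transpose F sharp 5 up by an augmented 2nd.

Two letter names up from F: G.
An augmented second is 3 semitones; 3 semitones up from F#5 gives G##5.

G double-sharp 5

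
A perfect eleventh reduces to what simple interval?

Subtracting seven from the interval number removes an octave: 11 − 7 = 4.
That makes a perfect eleventh a compound perfect fourth — an octave plus a perfect fourth.

P4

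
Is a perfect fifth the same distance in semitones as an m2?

No

7 semitones (perfect fifth) vs 1 semitone (minor second): not equal.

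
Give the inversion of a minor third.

Inverted interval numbers add to nine, so a third pairs with a sixth (3 + 6 = 9).
The quality also flips — minor becomes major — giving a major sixth.

major 6th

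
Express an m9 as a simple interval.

m2

Each octave removed subtracts seven from the number: 9 − 7 = 2.
That makes a minor ninth a compound minor second — an octave plus a minor second.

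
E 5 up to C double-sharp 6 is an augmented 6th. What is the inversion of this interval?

The rule of nine gives the new number: 9 − 6 = 3, so a sixth becomes a third.
And augmented becomes diminished under inversion, so we get a diminished third.

diminished 3rd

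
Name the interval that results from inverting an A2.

Inverted interval numbers add to nine, so a second pairs with a seventh (2 + 7 = 9).
Quality inverts too: augmented becomes diminished. That makes the inversion a diminished seventh.

d7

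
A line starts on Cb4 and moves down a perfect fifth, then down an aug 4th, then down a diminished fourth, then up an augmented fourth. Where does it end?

Cb4 down a perfect fifth → Fb3 (7 semitones).
Fb3 down an augmented fourth → Cbb3 (6 semitones).
A diminished fourth down from Cbb3 is Gb2.
An augmented fourth up from Gb2 is C3.

C3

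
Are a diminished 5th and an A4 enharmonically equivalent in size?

A diminished fifth spans 6 semitones, and an augmented fourth also spans 6 semitones — they're enharmonic.

Yes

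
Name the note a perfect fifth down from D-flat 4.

G-flat 3

Five letter names down from D: G.
A perfect fifth is 7 semitones; 7 semitones down from Db4 gives Gb3.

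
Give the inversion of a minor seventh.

Interval numbers invert to sum to nine: 7 + 2 = 9, so a seventh inverts to a second.
And minor becomes major under inversion, so we get a major second.

major 2nd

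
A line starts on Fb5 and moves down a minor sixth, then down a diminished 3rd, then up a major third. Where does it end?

A minor sixth down from Fb5 is Ab4.
A diminished third down from Ab4 is F#4.
A major third up from F#4 is A#4.

A#4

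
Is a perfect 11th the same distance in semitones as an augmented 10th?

Yes

Both span 17 semitones: a perfect eleventh and an augmented tenth are the same chromatic distance.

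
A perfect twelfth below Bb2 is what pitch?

Five letters down from B (plus an octave) reaches E.
Moving 19 semitones down from Bb2 (the size of a perfect twelfth) reaches Eb1.

Eb1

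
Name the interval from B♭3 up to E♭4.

perfect fourth

B to E spans four letter names (B-C-D-E) — that makes it a fourth of some quality.
The perfect fourth spans 5 semitones, and Bb3 to Eb4 is exactly 5 semitones — so this is a perfect fourth.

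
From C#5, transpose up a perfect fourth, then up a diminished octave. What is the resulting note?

F6

Up a perfect fourth from C#5: F#5 (5 semitones up).
Up a diminished octave from F#5: F6 (11 semitones up).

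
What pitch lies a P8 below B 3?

For an octave the letter name doesn't change: still B, an octave down.
A perfect octave spans 12 semitones, so from B3 the target pitch is B2.

B 2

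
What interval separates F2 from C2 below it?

perfect 4th

Descending from F2 to C2 is the same interval as ascending C2 to F2.
C to F spans four letter names (C-D-E-F): a fourth.
C2 to F2 is 5 semitones, matching the perfect fourth exactly, so the quality is perfect.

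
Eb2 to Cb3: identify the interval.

E to C spans six letter names (E-F-G-A-B-C), so the interval is some kind of sixth.
Eb2 to Cb3 is 8 semitones, a half step short of the major sixth (9), so this is minor.

m6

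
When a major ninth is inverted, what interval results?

minor 7th

First reduce the compound major ninth to its simple form, a major second.
Interval numbers invert to sum to nine: 2 + 7 = 9, so a second inverts to a seventh.
And major becomes minor under inversion, so we get a minor seventh.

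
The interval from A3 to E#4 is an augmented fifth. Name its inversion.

The rule of nine gives the new number: 9 − 5 = 4, so a fifth becomes a fourth.
Quality inverts too: augmented becomes diminished. That makes the inversion a diminished fourth.

d4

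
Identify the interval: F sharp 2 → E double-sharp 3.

F to E spans seven letter names (F-G-A-B-C-D-E): a seventh.
F#2 to E##3 spans 12 semitones — one semitone wider than the major seventh (11) — giving an augmented seventh.

A7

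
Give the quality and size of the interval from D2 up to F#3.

major tenth

D to F spans three letter names (D-E-F), plus an octave, so the interval is some kind of tenth.
D2 to F#3 is 16 semitones, matching the major tenth exactly, so the quality is major.
(Equivalently, a compound major third: a major third plus an octave.)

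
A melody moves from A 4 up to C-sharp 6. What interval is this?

A to C spans three letter names (A-B-C), plus an octave — that makes it a tenth of some quality.
Counting semitones, A4→C#6 is 16, which is the major tenth.
(Equivalently, a compound major third: a major third plus an octave.)

M10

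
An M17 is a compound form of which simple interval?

Take out 2 octaves (14 from the number): 17 − 14 = 3.
Quality carries through unchanged, so the simple form is a major third.

major third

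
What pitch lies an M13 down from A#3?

C#2

The thirteenth's letter: A down six letter names plus an octave → C.
A major thirteenth spans 21 semitones, so from A#3 the target pitch is C#2.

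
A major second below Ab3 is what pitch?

The second takes the letter from A down to G.
Moving 2 semitones down from Ab3 (the size of a major second) reaches Gb3.

Gb3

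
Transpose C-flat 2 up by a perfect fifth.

G-flat 2

Counting five letter names up from C lands on G.
Moving 7 semitones up from Cb2 (the size of a perfect fifth) reaches Gb2.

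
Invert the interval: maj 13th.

minor 3rd

First reduce the compound major thirteenth to its simple form, a major sixth.
The rule of nine gives the new number: 9 − 6 = 3, so a sixth becomes a third.
Quality inverts too: major becomes minor. That makes the inversion a minor third.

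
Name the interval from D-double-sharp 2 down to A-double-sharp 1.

Descending from D##2 to A##1 is the same interval as ascending A##1 to D##2.
A to D spans four letter names (A-B-C-D) — that makes it a fourth of some quality.
Counting semitones, A##1→D##2 is 5, which is the perfect fourth.

P4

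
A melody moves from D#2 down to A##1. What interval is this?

Descending from D#2 to A##1 is the same interval as ascending A##1 to D#2.
A to D spans four letter names (A-B-C-D): a fourth.
A##1 to D#2 spans 4 semitones — one semitone narrower than the perfect fourth (5) — giving a diminished fourth.

diminished fourth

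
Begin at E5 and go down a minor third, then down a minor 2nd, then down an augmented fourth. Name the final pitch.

E5 down a minor third → C#5 (3 semitones).
C#5 down a minor second → B#4 (1 semitone).
Down an augmented fourth from B#4: F#4 (6 semitones down).

F#4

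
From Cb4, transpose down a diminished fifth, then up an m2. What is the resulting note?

A diminished fifth down from Cb4 is F3.
Up a minor second from F3: Gb3 (1 semitone up).

Gb3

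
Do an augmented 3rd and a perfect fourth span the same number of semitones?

Yes

An augmented third = 5 semitones = a perfect fourth; enharmonically equal.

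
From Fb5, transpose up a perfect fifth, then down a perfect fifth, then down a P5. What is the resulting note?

A perfect fifth up from Fb5 is Cb6.
Down a perfect fifth from Cb6: Fb5 (7 semitones down).
Fb5 down a perfect fifth → Bbb4 (7 semitones).

Bbb4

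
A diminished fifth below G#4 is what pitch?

Counting five letter names down from G lands on C.
A diminished fifth spans 6 semitones, so from G#4 the target pitch is C##4.

C##4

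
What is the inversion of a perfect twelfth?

perfect 4th

First reduce the compound perfect twelfth to its simple form, a perfect fifth.
Interval numbers invert to sum to nine: 5 + 4 = 9, so a fifth inverts to a fourth.
And perfect stays perfect under inversion, so we get a perfect fourth.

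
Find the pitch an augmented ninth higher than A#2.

B##3

Counting two letter names plus an octave up from A lands on B.
An augmented ninth spans 15 semitones, so from A#2 the target pitch is B##3.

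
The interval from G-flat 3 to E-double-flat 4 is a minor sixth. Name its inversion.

Interval numbers invert to sum to nine: 6 + 3 = 9, so a sixth inverts to a third.
And minor becomes major under inversion, so we get a major third.

major third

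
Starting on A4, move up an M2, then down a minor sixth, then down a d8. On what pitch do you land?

D##3

A major second up from A4 is B4.
B4 down a minor sixth → D#4 (8 semitones).
D#4 down a diminished octave → D##3 (11 semitones).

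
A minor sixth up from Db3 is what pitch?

Six letter names up from D: B.
A minor sixth is 8 semitones; 8 semitones up from Db3 gives Bbb3.

Bbb3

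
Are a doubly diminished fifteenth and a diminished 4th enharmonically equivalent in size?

No

A doubly diminished fifteenth spans 22 semitones; a diminished fourth spans 4 semitones. They differ by 18.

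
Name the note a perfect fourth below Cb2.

Four letter names down from C: G.
Moving 5 semitones down from Cb2 (the size of a perfect fourth) reaches Gb1.

Gb1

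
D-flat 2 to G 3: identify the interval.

augmented 11th

D to G spans four letter names (D-E-F-G), plus an octave — that makes it an eleventh of some quality.
The perfect eleventh is 17 semitones; here we have 18, one semitone wider: augmented.
(Equivalently, a compound augmented fourth: an augmented fourth plus an octave.)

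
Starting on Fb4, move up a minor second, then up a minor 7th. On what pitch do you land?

Up a minor second from Fb4: Gbb4 (1 semitone up).
Gbb4 up a minor seventh → Fbb5 (10 semitones).

Fbb5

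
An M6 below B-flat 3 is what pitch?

The sixth takes the letter from B down to D.
A major sixth spans 9 semitones, so from Bb3 the target pitch is Db3.

D-flat 3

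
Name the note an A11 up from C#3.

F##4

Counting four letter names plus an octave up from C lands on F.
An augmented eleventh is 18 semitones; 18 semitones up from C#3 gives F##4.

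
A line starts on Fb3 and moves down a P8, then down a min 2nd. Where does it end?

A perfect octave down from Fb3 is Fb2.
Down a minor second from Fb2: Eb2 (1 semitone down).

Eb2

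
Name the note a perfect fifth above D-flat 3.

A-flat 3

Five letter names up from D: A.
Moving 7 semitones up from Db3 (the size of a perfect fifth) reaches Ab3.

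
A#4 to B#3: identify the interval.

minor seventh

Descending from A#4 to B#3 is the same interval as ascending B#3 to A#4.
B to A spans seven letter names (B-C-D-E-F-G-A): a seventh.
B#3 to A#4 is 10 semitones, a half step short of the major seventh (11), so this is minor.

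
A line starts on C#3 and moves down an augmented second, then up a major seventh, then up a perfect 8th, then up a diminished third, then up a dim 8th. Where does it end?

An augmented second down from C#3 is Bb2.
Up a major seventh from Bb2: A3 (11 semitones up).
A3 up a perfect octave → A4 (12 semitones).
Up a diminished third from A4: Cb5 (2 semitones up).
Cb5 up a diminished octave → Cbb6 (11 semitones).

Cbb6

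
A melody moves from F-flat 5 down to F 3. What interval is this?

diminished 15th

Descending from Fb5 to F3 is the same interval as ascending F3 to Fb5.
F to F is the same letter name, plus 2 octaves: a fifteenth.
The perfect fifteenth is 24 semitones; here we have 23, one semitone narrower: diminished.
(Equivalently, a compound diminished octave: a diminished octave plus an octave.)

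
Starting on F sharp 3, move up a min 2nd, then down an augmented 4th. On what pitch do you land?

A minor second up from F#3 is G3.
Down an augmented fourth from G3: Db3 (6 semitones down).

D flat 3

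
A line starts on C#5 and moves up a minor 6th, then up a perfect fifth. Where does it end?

C#5 up a minor sixth → A5 (8 semitones).
A perfect fifth up from A5 is E6.

E6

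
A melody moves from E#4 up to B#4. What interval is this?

E to B spans five letter names (E-F-G-A-B), so the interval is some kind of fifth.
E#4 to B#4 is 7 semitones, matching the perfect fifth exactly, so the quality is perfect.

P5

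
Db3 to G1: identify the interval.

Descending from Db3 to G1 is the same interval as ascending G1 to Db3.
G to D spans five letter names (G-A-B-C-D), plus an octave, so the interval is some kind of twelfth.
The perfect twelfth is 19 semitones; here we have 18, one semitone narrower: diminished.
(Equivalently, a compound diminished fifth: a diminished fifth plus an octave.)

d12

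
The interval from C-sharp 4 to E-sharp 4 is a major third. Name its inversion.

The rule of nine gives the new number: 9 − 3 = 6, so a third becomes a sixth.
The quality also flips — major becomes minor — giving a minor sixth.

m6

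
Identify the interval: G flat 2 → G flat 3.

G to G is the same letter name, plus an octave, so the interval is some kind of octave.
Counting semitones, Gb2→Gb3 is 12, which is the perfect octave.

perfect octave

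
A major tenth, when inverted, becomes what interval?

minor sixth

First reduce the compound major tenth to its simple form, a major third.
Inverted interval numbers add to nine, so a third pairs with a sixth (3 + 6 = 9).
The quality also flips — major becomes minor — giving a minor sixth.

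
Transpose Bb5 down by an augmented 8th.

The letter stays B (same as the start), shifted an octave down.
An augmented octave spans 13 semitones, so from Bb5 the target pitch is Bbb4.

Bbb4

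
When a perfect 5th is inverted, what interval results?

P4

Inverted interval numbers add to nine, so a fifth pairs with a fourth (5 + 4 = 9).
The quality also flips — perfect stays perfect — giving a perfect fourth.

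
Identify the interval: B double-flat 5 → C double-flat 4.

major fourteenth

Descending from Bbb5 to Cbb4 is the same interval as ascending Cbb4 to Bbb5.
C to B spans seven letter names (C-D-E-F-G-A-B), plus an octave: a fourteenth.
The major fourteenth spans 23 semitones, and Cbb4 to Bbb5 is exactly 23 semitones — so this is a major fourteenth.
(Equivalently, a compound major seventh: a major seventh plus an octave.)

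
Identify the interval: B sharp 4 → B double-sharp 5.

augmented 8th

B to B is the same letter name, plus an octave: an octave.
A perfect octave would be 12 semitones; B#4 to B##5 is 13, one semitone wider, so the interval is augmented.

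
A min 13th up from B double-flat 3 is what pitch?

G double-flat 5

Six letters up from B (plus an octave) reaches G.
A minor thirteenth spans 20 semitones, so from Bbb3 the target pitch is Gbb5.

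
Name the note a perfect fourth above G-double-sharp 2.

The fourth takes the letter from G up to C.
Moving 5 semitones up from G##2 (the size of a perfect fourth) reaches C##3.

C-double-sharp 3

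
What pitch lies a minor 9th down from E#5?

D##4

Counting two letter names plus an octave down from E lands on D.
A minor ninth spans 13 semitones, so from E#5 the target pitch is D##4.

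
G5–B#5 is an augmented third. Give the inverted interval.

Inverted interval numbers add to nine, so a third pairs with a sixth (3 + 6 = 9).
And augmented becomes diminished under inversion, so we get a diminished sixth.

diminished 6th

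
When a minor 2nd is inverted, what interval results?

Interval numbers invert to sum to nine: 2 + 7 = 9, so a second inverts to a seventh.
And minor becomes major under inversion, so we get a major seventh.

major seventh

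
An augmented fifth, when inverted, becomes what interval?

d4

The rule of nine gives the new number: 9 − 5 = 4, so a fifth becomes a fourth.
And augmented becomes diminished under inversion, so we get a diminished fourth.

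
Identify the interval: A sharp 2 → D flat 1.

Descending from A#2 to Db1 is the same interval as ascending Db1 to A#2.
D to A spans five letter names (D-E-F-G-A), plus an octave, so the interval is some kind of twelfth.
The perfect twelfth is 19 semitones; here we have 21, two semitones wider: doubly augmented.
(Equivalently, a compound doubly augmented fifth: a doubly augmented fifth plus an octave.)

AA12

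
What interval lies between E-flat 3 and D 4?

E to D spans seven letter names (E-F-G-A-B-C-D), so the interval is some kind of seventh.
Eb3 to D4 is 11 semitones, matching the major seventh exactly, so the quality is major.

M7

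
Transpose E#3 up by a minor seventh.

D#4

Seven letter names up from E: D.
A minor seventh is 10 semitones; 10 semitones up from E#3 gives D#4.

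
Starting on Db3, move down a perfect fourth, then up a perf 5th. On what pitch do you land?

Eb3

Down a perfect fourth from Db3: Ab2 (5 semitones down).
Ab2 up a perfect fifth → Eb3 (7 semitones).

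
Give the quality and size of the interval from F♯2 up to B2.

P4

F to B spans four letter names (F-G-A-B): a fourth.
Counting semitones, F#2→B2 is 5, which is the perfect fourth.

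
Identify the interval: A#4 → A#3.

perfect octave

Descending from A#4 to A#3 is the same interval as ascending A#3 to A#4.
A to A is the same letter name, plus an octave — that makes it an octave of some quality.
A#3 to A#4 is 12 semitones, matching the perfect octave exactly, so the quality is perfect.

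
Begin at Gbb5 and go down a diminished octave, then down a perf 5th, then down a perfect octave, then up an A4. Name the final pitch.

A diminished octave down from Gbb5 is Gb4.
Gb4 down a perfect fifth → Cb4 (7 semitones).
Cb4 down a perfect octave → Cb3 (12 semitones).
Up an augmented fourth from Cb3: F3 (6 semitones up).

F3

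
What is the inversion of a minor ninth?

M7

First reduce the compound minor ninth to its simple form, a minor second.
Interval numbers invert to sum to nine: 2 + 7 = 9, so a second inverts to a seventh.
And minor becomes major under inversion, so we get a major seventh.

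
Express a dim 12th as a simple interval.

Each octave removed subtracts seven from the number: 12 − 7 = 5.
So a diminished twelfth is an octave plus a diminished fifth. The quality is unchanged.

d5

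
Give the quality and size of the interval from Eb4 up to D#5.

augmented seventh

E to D spans seven letter names (E-F-G-A-B-C-D): a seventh.
The major seventh is 11 semitones; here we have 12, one semitone wider: augmented.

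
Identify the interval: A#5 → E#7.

A to E spans five letter names (A-B-C-D-E), plus an octave: a twelfth.
The perfect twelfth spans 19 semitones, and A#5 to E#7 is exactly 19 semitones — so this is a perfect twelfth.
(Equivalently, a compound perfect fifth: a perfect fifth plus an octave.)

perfect twelfth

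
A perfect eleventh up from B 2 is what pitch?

Counting four letter names plus an octave up from B lands on E.
A perfect eleventh spans 17 semitones, so from B2 the target pitch is E4.

E 4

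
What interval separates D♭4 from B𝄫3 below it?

Descending from Db4 to Bbb3 is the same interval as ascending Bbb3 to Db4.
B to D spans three letter names (B-C-D): a third.
The major third spans 4 semitones, and Bbb3 to Db4 is exactly 4 semitones — so this is a major third.

M3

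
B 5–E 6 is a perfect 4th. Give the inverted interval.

Inverted interval numbers add to nine, so a fourth pairs with a fifth (4 + 5 = 9).
The quality also flips — perfect stays perfect — giving a perfect fifth.

perfect 5th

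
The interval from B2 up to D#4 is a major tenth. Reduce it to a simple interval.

major 3rd

Take out an octave (7 from the number): 10 − 7 = 3.
So a major tenth is an octave plus a major third. The quality is unchanged.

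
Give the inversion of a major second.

Inverted interval numbers add to nine, so a second pairs with a seventh (2 + 7 = 9).
The quality also flips — major becomes minor — giving a minor seventh.

m7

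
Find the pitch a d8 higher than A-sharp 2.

The letter stays A (same as the start), shifted an octave up.
Moving 11 semitones up from A#2 (the size of a diminished octave) reaches A3.

A 3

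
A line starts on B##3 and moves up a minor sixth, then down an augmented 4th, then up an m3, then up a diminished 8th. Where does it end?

B##3 up a minor sixth → G##4 (8 semitones).
Down an augmented fourth from G##4: D#4 (6 semitones down).
D#4 up a minor third → F#4 (3 semitones).
Up a diminished octave from F#4: F5 (11 semitones up).

F5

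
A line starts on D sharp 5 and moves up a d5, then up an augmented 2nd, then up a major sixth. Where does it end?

G double-sharp 6

D#5 up a diminished fifth → A5 (6 semitones).
An augmented second up from A5 is B#5.
Up a major sixth from B#5: G##6 (9 semitones up).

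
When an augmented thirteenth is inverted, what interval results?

First reduce the compound augmented thirteenth to its simple form, an augmented sixth.
The rule of nine gives the new number: 9 − 6 = 3, so a sixth becomes a third.
Quality inverts too: augmented becomes diminished. That makes the inversion a diminished third.

diminished third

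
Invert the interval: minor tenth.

First reduce the compound minor tenth to its simple form, a minor third.
Inverted interval numbers add to nine, so a third pairs with a sixth (3 + 6 = 9).
The quality also flips — minor becomes major — giving a major sixth.

major sixth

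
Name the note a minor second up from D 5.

E flat 5

Two letter names up from D: E.
A minor second is 1 semitone; 1 semitone up from D5 gives Eb5.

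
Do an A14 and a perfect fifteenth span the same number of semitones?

Yes

Both span 24 semitones: an augmented fourteenth and a perfect fifteenth are the same chromatic distance.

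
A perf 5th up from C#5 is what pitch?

G#5

Five letter names up from C: G.
Moving 7 semitones up from C#5 (the size of a perfect fifth) reaches G#5.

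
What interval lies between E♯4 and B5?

diminished 12th

E to B spans five letter names (E-F-G-A-B), plus an octave: a twelfth.
A perfect twelfth would be 19 semitones; E#4 to B5 is 18, one semitone narrower, so the interval is diminished.
(Equivalently, a compound diminished fifth: a diminished fifth plus an octave.)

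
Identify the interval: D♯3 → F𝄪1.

Descending from D#3 to F##1 is the same interval as ascending F##1 to D#3.
F to D spans six letter names (F-G-A-B-C-D), plus an octave, so the interval is some kind of thirteenth.
A major thirteenth would be 21 semitones, but F##1 to D#3 is 20 — one semitone narrower, making it a minor thirteenth.
(Equivalently, a compound minor sixth: a minor sixth plus an octave.)

minor 13th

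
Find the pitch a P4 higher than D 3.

G 3

Counting four letter names up from D lands on G.
A perfect fourth is 5 semitones; 5 semitones up from D3 gives G3.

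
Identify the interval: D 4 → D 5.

P8

D to D is the same letter name, plus an octave: an octave.
The perfect octave spans 12 semitones, and D4 to D5 is exactly 12 semitones — so this is a perfect octave.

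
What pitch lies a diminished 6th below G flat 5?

B 4

The sixth takes the letter from G down to B.
Moving 7 semitones down from Gb5 (the size of a diminished sixth) reaches B4.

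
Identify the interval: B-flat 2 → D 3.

major 3rd

B to D spans three letter names (B-C-D): a third.
Bb2 to D3 is 4 semitones, matching the major third exactly, so the quality is major.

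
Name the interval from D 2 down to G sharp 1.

Descending from D2 to G#1 is the same interval as ascending G#1 to D2.
G to D spans five letter names (G-A-B-C-D) — that makes it a fifth of some quality.
The perfect fifth is 7 semitones; here we have 6, one semitone narrower: diminished.

diminished 5th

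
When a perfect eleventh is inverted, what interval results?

First reduce the compound perfect eleventh to its simple form, a perfect fourth.
Interval numbers invert to sum to nine: 4 + 5 = 9, so a fourth inverts to a fifth.
And perfect stays perfect under inversion, so we get a perfect fifth.

perfect fifth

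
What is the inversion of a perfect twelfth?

First reduce the compound perfect twelfth to its simple form, a perfect fifth.
The rule of nine gives the new number: 9 − 5 = 4, so a fifth becomes a fourth.
The quality also flips — perfect stays perfect — giving a perfect fourth.

P4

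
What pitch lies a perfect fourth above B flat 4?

E flat 5

Counting four letter names up from B lands on E.
A perfect fourth spans 5 semitones, so from Bb4 the target pitch is Eb5.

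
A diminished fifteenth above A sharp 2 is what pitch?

A fifteenth keeps the letter name A, two octaves up from A.
A diminished fifteenth is 23 semitones; 23 semitones up from A#2 gives A4.

A 4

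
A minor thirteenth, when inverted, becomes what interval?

First reduce the compound minor thirteenth to its simple form, a minor sixth.
Inverted interval numbers add to nine, so a sixth pairs with a third (6 + 3 = 9).
The quality also flips — minor becomes major — giving a major third.

major third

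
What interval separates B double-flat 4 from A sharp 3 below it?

Descending from Bbb4 to A#3 is the same interval as ascending A#3 to Bbb4.
A to B spans two letter names (A-B), plus an octave: a ninth.
The major ninth is 14 semitones; here we have 11, three semitones narrower: doubly diminished.

doubly diminished ninth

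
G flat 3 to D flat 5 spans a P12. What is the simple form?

Each octave removed subtracts seven from the number: 12 − 7 = 5.
That makes a perfect twelfth a compound perfect fifth — an octave plus a perfect fifth.

P5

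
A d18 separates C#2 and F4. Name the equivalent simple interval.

diminished 4th

Take out 2 octaves (14 from the number): 18 − 14 = 4.
So a diminished eighteenth is 2 octaves plus a diminished fourth. The quality is unchanged.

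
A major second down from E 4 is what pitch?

D 4

The second takes the letter from E down to D.
Moving 2 semitones down from E4 (the size of a major second) reaches D4.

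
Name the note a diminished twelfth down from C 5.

The twelfth's letter: C down five letter names plus an octave → F.
A diminished twelfth is 18 semitones; 18 semitones down from C5 gives F#3.

F-sharp 3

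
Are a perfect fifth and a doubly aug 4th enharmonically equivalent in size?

Yes

A perfect fifth = 7 semitones = a doubly augmented fourth; enharmonically equal.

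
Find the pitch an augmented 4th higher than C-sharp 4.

The fourth takes the letter from C up to F.
An augmented fourth is 6 semitones; 6 semitones up from C#4 gives F##4.

F-double-sharp 4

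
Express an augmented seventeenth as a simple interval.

A3

Each octave removed subtracts seven from the number: 17 − 14 = 3.
That makes an augmented seventeenth a compound augmented third — 2 octaves plus an augmented third.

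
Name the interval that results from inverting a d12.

augmented fourth

First reduce the compound diminished twelfth to its simple form, a diminished fifth.
The rule of nine gives the new number: 9 − 5 = 4, so a fifth becomes a fourth.
Quality inverts too: diminished becomes augmented. That makes the inversion an augmented fourth.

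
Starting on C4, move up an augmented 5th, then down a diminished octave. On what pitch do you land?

Up an augmented fifth from C4: G#4 (8 semitones up).
A diminished octave down from G#4 is G##3.

G##3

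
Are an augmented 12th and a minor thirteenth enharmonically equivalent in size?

Yes

An augmented twelfth = 20 semitones = a minor thirteenth; enharmonically equal.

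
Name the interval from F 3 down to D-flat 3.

M3

Descending from F3 to Db3 is the same interval as ascending Db3 to F3.
D to F spans three letter names (D-E-F): a third.
Counting semitones, Db3→F3 is 4, which is the major third.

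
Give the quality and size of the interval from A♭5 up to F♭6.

A to F spans six letter names (A-B-C-D-E-F): a sixth.
At 8 semitones, Ab5→Fb6 falls one short of a major sixth: minor.

m6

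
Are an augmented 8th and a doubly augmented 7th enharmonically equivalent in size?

An augmented octave spans 13 semitones, and a doubly augmented seventh also spans 13 semitones — they're enharmonic.

Yes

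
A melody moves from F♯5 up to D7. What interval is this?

F to D spans six letter names (F-G-A-B-C-D), plus an octave, so the interval is some kind of thirteenth.
At 20 semitones, F#5→D7 falls one short of a major thirteenth: minor.
(Equivalently, a compound minor sixth: a minor sixth plus an octave.)

minor thirteenth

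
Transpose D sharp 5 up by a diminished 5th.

Five letter names up from D: A.
A diminished fifth spans 6 semitones, so from D#5 the target pitch is A5.

A 5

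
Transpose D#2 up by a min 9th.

The ninth's letter: D up two letter names plus an octave → E.
A minor ninth spans 13 semitones, so from D#2 the target pitch is E3.

E3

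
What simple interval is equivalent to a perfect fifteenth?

Take out an octave (7 from the number): 15 − 7 = 8.
That makes a perfect fifteenth a compound perfect octave — an octave plus a perfect octave.

P8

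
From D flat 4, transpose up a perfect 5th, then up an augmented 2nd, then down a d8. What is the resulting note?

B sharp 3

A perfect fifth up from Db4 is Ab4.
An augmented second up from Ab4 is B4.
A diminished octave down from B4 is B#3.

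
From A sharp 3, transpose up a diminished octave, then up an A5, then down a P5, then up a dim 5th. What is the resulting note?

A#3 up a diminished octave → A4 (11 semitones).
An augmented fifth up from A4 is E#5.
A perfect fifth down from E#5 is A#4.
A#4 up a diminished fifth → E5 (6 semitones).

E 5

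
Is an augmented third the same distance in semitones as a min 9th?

An augmented third is 5 semitones but a minor ninth is 13 semitones — different sizes.

No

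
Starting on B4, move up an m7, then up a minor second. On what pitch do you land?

A minor seventh up from B4 is A5.
A minor second up from A5 is Bb5.

Bb5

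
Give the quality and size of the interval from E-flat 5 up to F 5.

M2

E to F spans two letter names (E-F) — that makes it a second of some quality.
The major second spans 2 semitones, and Eb5 to F5 is exactly 2 semitones — so this is a major second.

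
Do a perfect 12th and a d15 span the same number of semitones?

No

A perfect twelfth is 19 semitones but a diminished fifteenth is 23 semitones — different sizes.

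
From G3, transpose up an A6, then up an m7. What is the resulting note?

D#5

G3 up an augmented sixth → E#4 (10 semitones).
Up a minor seventh from E#4: D#5 (10 semitones up).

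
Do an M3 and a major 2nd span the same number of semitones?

No

A major third is 4 semitones but a major second is 2 semitones — different sizes.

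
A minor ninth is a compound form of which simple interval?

Subtracting seven from the interval number removes an octave: 9 − 7 = 2.
Quality carries through unchanged, so the simple form is a minor second.

m2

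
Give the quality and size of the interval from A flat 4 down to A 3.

Descending from Ab4 to A3 is the same interval as ascending A3 to Ab4.
A to A is the same letter name, plus an octave: an octave.
A perfect octave would be 12 semitones; A3 to Ab4 is 11, one semitone narrower, so the interval is diminished.

d8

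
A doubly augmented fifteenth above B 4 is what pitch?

A fifteenth keeps the letter name B, two octaves up from B.
A doubly augmented fifteenth is 26 semitones; 26 semitones up from B4 gives B##6.

B double-sharp 6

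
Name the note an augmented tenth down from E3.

Cb2

Three letters down from E (plus an octave) reaches C.
Moving 17 semitones down from E3 (the size of an augmented tenth) reaches Cb2.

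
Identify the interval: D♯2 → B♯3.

D to B spans six letter names (D-E-F-G-A-B), plus an octave — that makes it a thirteenth of some quality.
D#2 to B#3 is 21 semitones, matching the major thirteenth exactly, so the quality is major.
(Equivalently, a compound major sixth: a major sixth plus an octave.)

major thirteenth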